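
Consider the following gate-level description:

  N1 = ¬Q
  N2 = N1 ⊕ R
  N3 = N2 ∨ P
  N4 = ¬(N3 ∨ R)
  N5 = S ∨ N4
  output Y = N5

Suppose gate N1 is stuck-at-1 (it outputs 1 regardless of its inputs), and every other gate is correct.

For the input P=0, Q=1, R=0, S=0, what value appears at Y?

0

Propagate with N1 forced: N1=1 [stuck-at-1], N2=1, N3=1, N4=0, N5=0.
So Y = 0. (Without the fault it would be 1.)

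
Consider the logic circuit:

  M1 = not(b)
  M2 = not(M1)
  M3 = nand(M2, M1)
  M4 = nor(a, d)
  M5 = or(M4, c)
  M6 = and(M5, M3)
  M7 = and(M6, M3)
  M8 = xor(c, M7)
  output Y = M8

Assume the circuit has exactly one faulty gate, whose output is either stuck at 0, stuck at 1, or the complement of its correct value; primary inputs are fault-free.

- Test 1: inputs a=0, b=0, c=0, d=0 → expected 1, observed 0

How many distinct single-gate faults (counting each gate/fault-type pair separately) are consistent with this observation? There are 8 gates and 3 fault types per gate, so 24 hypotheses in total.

14

Fault-free: M1=1, M2=0, M3=1, M4=1, M5=1, M6=1, M7=1, M8=1 → 1. Observed 0.
  M1: none of the 3 fault types match ✗
  M2: stuck-at-1, inverted output ✓; others ✗
  M3: stuck-at-0, inverted output ✓; others ✗
  M4: stuck-at-0, inverted output ✓; others ✗
  M5: stuck-at-0, inverted output ✓; others ✗
  M6: stuck-at-0, inverted output ✓; others ✗
  M7: stuck-at-0, inverted output ✓; others ✗
  M8: stuck-at-0, inverted output ✓; others ✗
Consistent faults: {M2 stuck-at-1, M2 inverted output, M3 stuck-at-0, M3 inverted output, M4 stuck-at-0, M4 inverted output, M5 stuck-at-0, M5 inverted output, M6 stuck-at-0, M6 inverted output, M7 stuck-at-0, M7 inverted output, M8 stuck-at-0, M8 inverted output} — 14 in all.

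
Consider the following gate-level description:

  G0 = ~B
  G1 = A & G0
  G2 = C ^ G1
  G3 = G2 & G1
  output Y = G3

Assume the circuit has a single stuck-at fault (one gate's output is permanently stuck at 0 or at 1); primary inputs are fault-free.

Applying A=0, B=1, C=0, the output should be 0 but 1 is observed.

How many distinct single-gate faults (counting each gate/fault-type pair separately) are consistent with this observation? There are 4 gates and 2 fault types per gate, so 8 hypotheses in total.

Fault-free: G0=0, G1=0, G2=0, G3=0 → 0. Observed 1.
  G0 stuck-at-0: output 0 ✗
  G0 stuck-at-1: output 0 ✗
  G1 stuck-at-0: output 0 ✗
  G1 stuck-at-1: output 1 ✓
  G2 stuck-at-0: output 0 ✗
  G2 stuck-at-1: output 0 ✗
  G3 stuck-at-0: output 0 ✗
  G3 stuck-at-1: output 1 ✓
Consistent faults: {G1 stuck-at-1, G3 stuck-at-1} — 2 in all.

2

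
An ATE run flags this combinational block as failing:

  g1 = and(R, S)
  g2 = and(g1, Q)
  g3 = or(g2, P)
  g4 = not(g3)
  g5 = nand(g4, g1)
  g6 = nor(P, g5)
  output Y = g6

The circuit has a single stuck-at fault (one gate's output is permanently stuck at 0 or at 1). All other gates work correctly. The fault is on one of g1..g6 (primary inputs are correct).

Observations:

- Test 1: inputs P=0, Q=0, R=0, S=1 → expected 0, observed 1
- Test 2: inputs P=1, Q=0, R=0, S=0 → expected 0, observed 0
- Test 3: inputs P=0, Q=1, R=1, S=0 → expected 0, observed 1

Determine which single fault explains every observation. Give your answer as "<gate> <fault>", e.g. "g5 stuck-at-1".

Fault-free values for test 1 (P=0, Q=0, R=0, S=1): g1=0, g2=0, g3=0, g4=1, g5=1, g6=0, giving Y=0. Observed 1.
Test 1: faults giving observed 1 are {g1 stuck-at-1, g5 stuck-at-0, g6 stuck-at-1}.
Test 2 (P=1, Q=0, R=0, S=0): fault-free g1=0, g2=0, g3=1, g4=0, g5=1, g6=0 → 0; observed 0. Eliminates g6 stuck-at-1.
Test 3 (P=0, Q=1, R=1, S=0): fault-free g1=0, g2=0, g3=0, g4=1, g5=1, g6=0 → 0; observed 1. Eliminates g1 stuck-at-1.
Only g5 stuck-at-0 is consistent with every test.

g5 stuck-at-0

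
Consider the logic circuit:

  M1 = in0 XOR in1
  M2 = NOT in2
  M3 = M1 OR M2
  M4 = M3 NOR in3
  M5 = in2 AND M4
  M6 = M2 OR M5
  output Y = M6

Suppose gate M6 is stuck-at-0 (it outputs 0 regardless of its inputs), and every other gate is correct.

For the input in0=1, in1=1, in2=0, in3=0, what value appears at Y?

Propagate with M6 forced: M1=0, M2=1, M3=1, M4=0, M5=0, M6=0 [stuck-at-0].
So Y = 0. (Without the fault it would be 1.)

0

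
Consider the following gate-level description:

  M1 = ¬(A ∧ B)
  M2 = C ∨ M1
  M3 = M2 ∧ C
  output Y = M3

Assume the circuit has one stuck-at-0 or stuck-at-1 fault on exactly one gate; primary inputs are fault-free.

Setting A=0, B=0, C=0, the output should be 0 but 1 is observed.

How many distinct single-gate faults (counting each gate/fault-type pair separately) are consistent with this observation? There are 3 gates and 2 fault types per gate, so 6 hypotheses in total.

Fault-free: M1=1, M2=1, M3=0 → 0. Observed 1.
  M1 stuck-at-0: output 0 ✗
  M1 stuck-at-1: output 0 ✗
  M2 stuck-at-0: output 0 ✗
  M2 stuck-at-1: output 0 ✗
  M3 stuck-at-0: output 0 ✗
  M3 stuck-at-1: output 1 ✓
Consistent faults: {M3 stuck-at-1} — 1 in all.

1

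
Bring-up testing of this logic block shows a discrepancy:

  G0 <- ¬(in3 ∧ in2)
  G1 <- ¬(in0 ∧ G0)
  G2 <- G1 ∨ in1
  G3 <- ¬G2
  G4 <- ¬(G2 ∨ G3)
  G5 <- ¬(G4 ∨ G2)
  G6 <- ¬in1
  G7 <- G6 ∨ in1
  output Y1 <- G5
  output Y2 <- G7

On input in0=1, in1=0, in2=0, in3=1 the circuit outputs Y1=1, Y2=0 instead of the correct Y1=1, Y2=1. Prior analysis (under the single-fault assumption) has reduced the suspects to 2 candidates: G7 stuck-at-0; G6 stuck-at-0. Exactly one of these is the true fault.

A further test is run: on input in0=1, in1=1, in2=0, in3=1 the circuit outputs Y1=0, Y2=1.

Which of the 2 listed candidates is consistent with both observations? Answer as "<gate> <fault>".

G6 stuck-at-0

Evaluate each candidate on input in0=1, in1=1, in2=0, in3=1:
  G7 stuck-at-0: G0=1, G1=0, G2=1, G3=0, G4=0, G5=0, G6=0, G7=0 [stuck-at-0] → Y1=0, Y2=0 — eliminated
  G6 stuck-at-0: G0=1, G1=0, G2=1, G3=0, G4=0, G5=0, G6=0 [stuck-at-0], G7=1 → Y1=0, Y2=1 — matches
Only G6 stuck-at-0 reproduces the observed Y1=0, Y2=1.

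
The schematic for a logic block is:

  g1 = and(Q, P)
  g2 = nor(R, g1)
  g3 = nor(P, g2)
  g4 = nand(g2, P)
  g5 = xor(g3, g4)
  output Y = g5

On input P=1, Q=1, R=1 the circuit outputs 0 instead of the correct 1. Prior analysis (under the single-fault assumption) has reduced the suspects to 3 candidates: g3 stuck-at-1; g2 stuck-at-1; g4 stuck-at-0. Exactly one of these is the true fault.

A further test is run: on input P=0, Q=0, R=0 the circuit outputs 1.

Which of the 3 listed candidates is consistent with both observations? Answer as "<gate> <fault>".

g2 stuck-at-1

Evaluate each candidate on input P=0, Q=0, R=0:
  g3 stuck-at-1: g1=0, g2=1, g3=1 [stuck-at-1], g4=1, g5=0 → 0 — eliminated
  g2 stuck-at-1: g1=0, g2=1 [stuck-at-1], g3=0, g4=1, g5=1 → 1 — matches
  g4 stuck-at-0: g1=0, g2=1, g3=0, g4=0 [stuck-at-0], g5=0 → 0 — eliminated
Only g2 stuck-at-1 reproduces the observed 1.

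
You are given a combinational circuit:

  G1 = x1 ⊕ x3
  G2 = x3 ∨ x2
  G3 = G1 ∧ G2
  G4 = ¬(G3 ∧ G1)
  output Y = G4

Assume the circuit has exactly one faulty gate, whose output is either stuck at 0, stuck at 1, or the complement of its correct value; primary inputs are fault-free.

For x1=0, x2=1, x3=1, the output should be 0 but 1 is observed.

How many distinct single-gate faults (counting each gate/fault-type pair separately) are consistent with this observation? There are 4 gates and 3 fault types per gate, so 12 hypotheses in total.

8

Fault-free: G1=1, G2=1, G3=1, G4=0 → 0. Observed 1.
  G1 stuck-at-0: output 1 ✓
  G1 stuck-at-1: output 0 ✗
  G1 inverted output: output 1 ✓
  G2 stuck-at-0: output 1 ✓
  G2 stuck-at-1: output 0 ✗
  G2 inverted output: output 1 ✓
  G3 stuck-at-0: output 1 ✓
  G3 stuck-at-1: output 0 ✗
  G3 inverted output: output 1 ✓
  G4 stuck-at-0: output 0 ✗
  G4 stuck-at-1: output 1 ✓
  G4 inverted output: output 1 ✓
Consistent faults: {G1 stuck-at-0, G1 inverted output, G2 stuck-at-0, G2 inverted output, G3 stuck-at-0, G3 inverted output, G4 stuck-at-1, G4 inverted output} — 8 in all.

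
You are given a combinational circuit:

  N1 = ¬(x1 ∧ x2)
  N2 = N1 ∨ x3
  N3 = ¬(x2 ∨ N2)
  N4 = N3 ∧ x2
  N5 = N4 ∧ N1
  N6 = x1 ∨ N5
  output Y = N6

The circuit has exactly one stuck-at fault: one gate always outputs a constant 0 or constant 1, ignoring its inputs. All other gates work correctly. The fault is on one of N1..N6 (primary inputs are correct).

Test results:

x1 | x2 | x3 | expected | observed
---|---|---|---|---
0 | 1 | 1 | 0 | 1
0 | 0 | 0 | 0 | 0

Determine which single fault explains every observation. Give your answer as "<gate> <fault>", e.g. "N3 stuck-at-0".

Fault-free values for test 1 (x1=0, x2=1, x3=1): N1=1, N2=1, N3=0, N4=0, N5=0, N6=0, giving Y=0. Observed 1.
Test 1: faults giving observed 1 are {N3 stuck-at-1, N4 stuck-at-1, N5 stuck-at-1, N6 stuck-at-1}.
Test 2 (x1=0, x2=0, x3=0): fault-free N1=1, N2=1, N3=0, N4=0, N5=0, N6=0 → 0; observed 0. Eliminates N4 stuck-at-1, N5 stuck-at-1, N6 stuck-at-1.
Only N3 stuck-at-1 is consistent with every test.

N3 stuck-at-1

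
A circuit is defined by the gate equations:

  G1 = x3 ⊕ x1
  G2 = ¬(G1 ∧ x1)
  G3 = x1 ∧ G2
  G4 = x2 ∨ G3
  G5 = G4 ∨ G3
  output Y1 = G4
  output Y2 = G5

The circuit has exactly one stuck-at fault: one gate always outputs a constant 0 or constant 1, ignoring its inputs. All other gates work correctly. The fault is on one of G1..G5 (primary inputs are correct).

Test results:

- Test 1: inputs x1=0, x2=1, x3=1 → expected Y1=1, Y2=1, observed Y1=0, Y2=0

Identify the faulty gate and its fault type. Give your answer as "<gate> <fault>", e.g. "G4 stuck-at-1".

G4 stuck-at-0

Fault-free values for test 1 (x1=0, x2=1, x3=1): G1=1, G2=1, G3=0, G4=1, G5=1, giving Y1=1, Y2=1. Observed Y1=0, Y2=0.
Test 1: faults giving observed Y1=0, Y2=0 are {G4 stuck-at-0}.
Only G4 stuck-at-0 is consistent with every test.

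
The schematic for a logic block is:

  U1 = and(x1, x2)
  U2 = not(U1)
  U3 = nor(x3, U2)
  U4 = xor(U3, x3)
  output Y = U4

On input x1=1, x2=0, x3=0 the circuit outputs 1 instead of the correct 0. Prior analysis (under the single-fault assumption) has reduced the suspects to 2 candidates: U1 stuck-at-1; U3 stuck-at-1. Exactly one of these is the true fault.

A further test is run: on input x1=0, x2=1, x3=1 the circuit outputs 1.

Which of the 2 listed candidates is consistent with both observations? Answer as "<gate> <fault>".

U1 stuck-at-1

Evaluate each candidate on input x1=0, x2=1, x3=1:
  U1 stuck-at-1: U1=1 [stuck-at-1], U2=0, U3=0, U4=1 → 1 — matches
  U3 stuck-at-1: U1=0, U2=1, U3=1 [stuck-at-1], U4=0 → 0 — eliminated
Only U1 stuck-at-1 reproduces the observed 1.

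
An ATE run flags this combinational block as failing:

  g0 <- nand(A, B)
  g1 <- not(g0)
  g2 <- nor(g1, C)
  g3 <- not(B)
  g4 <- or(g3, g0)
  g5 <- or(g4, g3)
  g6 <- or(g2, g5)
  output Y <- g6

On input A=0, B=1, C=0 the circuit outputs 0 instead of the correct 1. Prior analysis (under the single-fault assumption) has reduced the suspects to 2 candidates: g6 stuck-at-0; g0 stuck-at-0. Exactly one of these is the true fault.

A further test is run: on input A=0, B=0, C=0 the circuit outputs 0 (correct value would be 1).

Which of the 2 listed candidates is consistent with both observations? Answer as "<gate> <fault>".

g6 stuck-at-0

Evaluate each candidate on input A=0, B=0, C=0:
  g6 stuck-at-0: g0=1, g1=0, g2=1, g3=1, g4=1, g5=1, g6=0 [stuck-at-0] → 0 — matches
  g0 stuck-at-0: g0=0 [stuck-at-0], g1=1, g2=0, g3=1, g4=1, g5=1, g6=1 → 1 — eliminated
Only g6 stuck-at-0 reproduces the observed 0.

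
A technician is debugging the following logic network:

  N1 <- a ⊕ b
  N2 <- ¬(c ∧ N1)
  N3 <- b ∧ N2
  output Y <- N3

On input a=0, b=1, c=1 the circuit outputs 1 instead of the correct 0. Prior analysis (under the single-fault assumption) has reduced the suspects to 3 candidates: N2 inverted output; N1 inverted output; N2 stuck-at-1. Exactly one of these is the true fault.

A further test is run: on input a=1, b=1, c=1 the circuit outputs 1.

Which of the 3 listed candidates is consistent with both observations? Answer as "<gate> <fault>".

N2 stuck-at-1

Evaluate each candidate on input a=1, b=1, c=1:
  N2 inverted output: N1=0, N2=0 [inverted output], N3=0 → 0 — eliminated
  N1 inverted output: N1=1 [inverted output], N2=0, N3=0 → 0 — eliminated
  N2 stuck-at-1: N1=0, N2=1 [stuck-at-1], N3=1 → 1 — matches
Only N2 stuck-at-1 reproduces the observed 1.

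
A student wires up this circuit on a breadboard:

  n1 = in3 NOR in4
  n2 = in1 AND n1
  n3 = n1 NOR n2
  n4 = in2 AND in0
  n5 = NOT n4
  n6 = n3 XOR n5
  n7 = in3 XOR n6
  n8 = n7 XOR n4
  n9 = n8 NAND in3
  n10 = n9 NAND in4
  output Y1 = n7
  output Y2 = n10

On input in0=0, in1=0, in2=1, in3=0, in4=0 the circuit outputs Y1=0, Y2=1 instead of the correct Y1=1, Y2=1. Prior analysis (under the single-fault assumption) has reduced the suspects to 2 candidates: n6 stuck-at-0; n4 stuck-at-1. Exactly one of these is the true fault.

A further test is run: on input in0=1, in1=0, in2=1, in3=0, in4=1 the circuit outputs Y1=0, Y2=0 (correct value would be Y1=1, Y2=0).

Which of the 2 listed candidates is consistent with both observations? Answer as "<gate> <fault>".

n6 stuck-at-0

Evaluate each candidate on input in0=1, in1=0, in2=1, in3=0, in4=1:
  n6 stuck-at-0: n1=0, n2=0, n3=1, n4=1, n5=0, n6=0 [stuck-at-0], n7=0, n8=1, n9=1, n10=0 → Y1=0, Y2=0 — matches
  n4 stuck-at-1: n1=0, n2=0, n3=1, n4=1 [stuck-at-1], n5=0, n6=1, n7=1, n8=0, n9=1, n10=0 → Y1=1, Y2=0 — eliminated
Only n6 stuck-at-0 reproduces the observed Y1=0, Y2=0.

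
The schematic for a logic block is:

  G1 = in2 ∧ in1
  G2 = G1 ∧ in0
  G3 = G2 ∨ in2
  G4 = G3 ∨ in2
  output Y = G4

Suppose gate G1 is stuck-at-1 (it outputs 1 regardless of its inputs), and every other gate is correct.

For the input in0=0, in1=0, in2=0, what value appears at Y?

0

Propagate with G1 forced: G1=1 [stuck-at-1], G2=0, G3=0, G4=0.
So Y = 0. (Same as the fault-free value — the fault is masked on this input.)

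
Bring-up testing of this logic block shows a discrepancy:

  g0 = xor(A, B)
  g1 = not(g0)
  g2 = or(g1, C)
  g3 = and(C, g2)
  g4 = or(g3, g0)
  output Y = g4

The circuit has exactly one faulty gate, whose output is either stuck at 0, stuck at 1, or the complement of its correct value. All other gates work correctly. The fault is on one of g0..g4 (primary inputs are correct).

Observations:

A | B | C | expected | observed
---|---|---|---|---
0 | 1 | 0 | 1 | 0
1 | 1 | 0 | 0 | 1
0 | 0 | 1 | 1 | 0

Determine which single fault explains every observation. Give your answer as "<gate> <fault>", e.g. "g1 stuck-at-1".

Fault-free values for test 1 (A=0, B=1, C=0): g0=1, g1=0, g2=0, g3=0, g4=1, giving Y=1. Observed 0.
Test 1: faults giving observed 0 are {g0 stuck-at-0, g0 inverted output, g4 stuck-at-0, g4 inverted output}.
Test 2 (A=1, B=1, C=0): fault-free g0=0, g1=1, g2=1, g3=0, g4=0 → 0; observed 1. Eliminates g0 stuck-at-0, g4 stuck-at-0.
Test 3 (A=0, B=0, C=1): fault-free g0=0, g1=1, g2=1, g3=1, g4=1 → 1; observed 0. Eliminates g0 inverted output.
Only g4 inverted output is consistent with every test.

g4 inverted output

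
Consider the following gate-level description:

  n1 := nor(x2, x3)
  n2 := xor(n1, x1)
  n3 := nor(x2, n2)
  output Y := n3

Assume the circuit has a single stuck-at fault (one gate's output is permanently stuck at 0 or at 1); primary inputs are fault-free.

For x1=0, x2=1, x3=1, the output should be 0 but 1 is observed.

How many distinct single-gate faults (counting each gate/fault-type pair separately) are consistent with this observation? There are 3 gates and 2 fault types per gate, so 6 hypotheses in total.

1

Fault-free: n1=0, n2=0, n3=0 → 0. Observed 1.
  n1 stuck-at-0: output 0 ✗
  n1 stuck-at-1: output 0 ✗
  n2 stuck-at-0: output 0 ✗
  n2 stuck-at-1: output 0 ✗
  n3 stuck-at-0: output 0 ✗
  n3 stuck-at-1: output 1 ✓
Consistent faults: {n3 stuck-at-1} — 1 in all.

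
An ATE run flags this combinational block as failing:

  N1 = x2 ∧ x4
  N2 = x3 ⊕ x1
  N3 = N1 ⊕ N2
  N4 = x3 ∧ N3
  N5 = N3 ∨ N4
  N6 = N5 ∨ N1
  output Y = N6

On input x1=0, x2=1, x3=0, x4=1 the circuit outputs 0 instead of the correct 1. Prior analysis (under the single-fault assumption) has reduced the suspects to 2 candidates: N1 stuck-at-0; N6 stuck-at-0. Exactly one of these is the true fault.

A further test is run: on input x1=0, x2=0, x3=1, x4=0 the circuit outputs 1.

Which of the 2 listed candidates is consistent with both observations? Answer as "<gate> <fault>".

N1 stuck-at-0

Evaluate each candidate on input x1=0, x2=0, x3=1, x4=0:
  N1 stuck-at-0: N1=0 [stuck-at-0], N2=1, N3=1, N4=1, N5=1, N6=1 → 1 — matches
  N6 stuck-at-0: N1=0, N2=1, N3=1, N4=1, N5=1, N6=0 [stuck-at-0] → 0 — eliminated
Only N1 stuck-at-0 reproduces the observed 1.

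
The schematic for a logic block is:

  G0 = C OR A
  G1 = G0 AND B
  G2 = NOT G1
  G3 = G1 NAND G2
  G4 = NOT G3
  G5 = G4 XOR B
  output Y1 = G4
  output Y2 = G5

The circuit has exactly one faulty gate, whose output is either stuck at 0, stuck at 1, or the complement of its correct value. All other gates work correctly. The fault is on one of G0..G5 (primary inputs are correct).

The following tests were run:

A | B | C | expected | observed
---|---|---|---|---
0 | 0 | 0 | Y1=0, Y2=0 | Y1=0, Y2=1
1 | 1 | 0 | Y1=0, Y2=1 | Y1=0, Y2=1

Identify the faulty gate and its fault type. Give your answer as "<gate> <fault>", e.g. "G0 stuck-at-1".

G5 stuck-at-1

Fault-free values for test 1 (A=0, B=0, C=0): G0=0, G1=0, G2=1, G3=1, G4=0, G5=0, giving Y1=0, Y2=0. Observed Y1=0, Y2=1.
Test 1: faults giving observed Y1=0, Y2=1 are {G5 stuck-at-1, G5 inverted output}.
Test 2 (A=1, B=1, C=0): fault-free G0=1, G1=1, G2=0, G3=1, G4=0, G5=1 → Y1=0, Y2=1; observed Y1=0, Y2=1. Eliminates G5 inverted output.
Only G5 stuck-at-1 is consistent with every test.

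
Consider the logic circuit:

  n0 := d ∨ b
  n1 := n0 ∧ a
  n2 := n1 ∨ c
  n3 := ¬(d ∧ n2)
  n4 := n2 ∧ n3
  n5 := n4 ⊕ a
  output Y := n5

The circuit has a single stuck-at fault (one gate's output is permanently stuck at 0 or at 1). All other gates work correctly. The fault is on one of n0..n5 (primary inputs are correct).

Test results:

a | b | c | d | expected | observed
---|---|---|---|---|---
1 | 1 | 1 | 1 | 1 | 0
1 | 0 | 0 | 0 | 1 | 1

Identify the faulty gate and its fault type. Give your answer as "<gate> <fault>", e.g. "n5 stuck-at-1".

n3 stuck-at-1

Fault-free values for test 1 (a=1, b=1, c=1, d=1): n0=1, n1=1, n2=1, n3=0, n4=0, n5=1, giving Y=1. Observed 0.
Test 1: faults giving observed 0 are {n3 stuck-at-1, n4 stuck-at-1, n5 stuck-at-0}.
Test 2 (a=1, b=0, c=0, d=0): fault-free n0=0, n1=0, n2=0, n3=1, n4=0, n5=1 → 1; observed 1. Eliminates n4 stuck-at-1, n5 stuck-at-0.
Only n3 stuck-at-1 is consistent with every test.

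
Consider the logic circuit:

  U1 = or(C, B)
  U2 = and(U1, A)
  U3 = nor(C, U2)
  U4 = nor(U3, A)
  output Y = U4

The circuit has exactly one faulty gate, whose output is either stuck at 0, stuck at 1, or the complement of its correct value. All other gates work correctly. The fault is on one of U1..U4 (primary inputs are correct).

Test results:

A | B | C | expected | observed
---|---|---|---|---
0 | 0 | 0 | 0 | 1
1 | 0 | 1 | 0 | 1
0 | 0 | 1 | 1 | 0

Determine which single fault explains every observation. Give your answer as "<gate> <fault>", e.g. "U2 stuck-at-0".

Fault-free values for test 1 (A=0, B=0, C=0): U1=0, U2=0, U3=1, U4=0, giving Y=0. Observed 1.
Test 1: faults giving observed 1 are {U2 stuck-at-1, U2 inverted output, U3 stuck-at-0, U3 inverted output, U4 stuck-at-1, U4 inverted output}.
Test 2 (A=1, B=0, C=1): fault-free U1=1, U2=1, U3=0, U4=0 → 0; observed 1. Eliminates U2 stuck-at-1, U2 inverted output, U3 stuck-at-0, U3 inverted output.
Test 3 (A=0, B=0, C=1): fault-free U1=1, U2=0, U3=0, U4=1 → 1; observed 0. Eliminates U4 stuck-at-1.
Only U4 inverted output is consistent with every test.

U4 inverted output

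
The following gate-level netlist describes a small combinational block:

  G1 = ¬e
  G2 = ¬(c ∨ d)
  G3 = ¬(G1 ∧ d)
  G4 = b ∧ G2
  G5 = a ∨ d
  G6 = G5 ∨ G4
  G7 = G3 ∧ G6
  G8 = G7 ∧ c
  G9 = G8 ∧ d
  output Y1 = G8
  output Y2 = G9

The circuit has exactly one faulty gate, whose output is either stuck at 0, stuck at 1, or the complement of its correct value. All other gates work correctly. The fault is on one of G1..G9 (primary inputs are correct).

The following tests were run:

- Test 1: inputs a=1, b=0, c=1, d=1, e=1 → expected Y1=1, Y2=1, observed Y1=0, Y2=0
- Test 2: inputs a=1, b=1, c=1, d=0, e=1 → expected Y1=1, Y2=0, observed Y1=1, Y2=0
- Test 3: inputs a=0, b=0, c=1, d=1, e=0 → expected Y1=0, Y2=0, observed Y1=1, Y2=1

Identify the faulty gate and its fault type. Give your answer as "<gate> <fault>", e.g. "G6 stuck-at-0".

G1 inverted output

Fault-free values for test 1 (a=1, b=0, c=1, d=1, e=1): G1=0, G2=0, G3=1, G4=0, G5=1, G6=1, G7=1, G8=1, G9=1, giving Y1=1, Y2=1. Observed Y1=0, Y2=0.
Test 1: faults giving observed Y1=0, Y2=0 are {G1 stuck-at-1, G1 inverted output, G3 stuck-at-0, G3 inverted output, G5 stuck-at-0, G5 inverted output, G6 stuck-at-0, G6 inverted output, G7 stuck-at-0, G7 inverted output, G8 stuck-at-0, G8 inverted output}.
Test 2 (a=1, b=1, c=1, d=0, e=1): fault-free G1=0, G2=0, G3=1, G4=0, G5=1, G6=1, G7=1, G8=1, G9=0 → Y1=1, Y2=0; observed Y1=1, Y2=0. Eliminates G3 stuck-at-0, G3 inverted output, G5 stuck-at-0, G5 inverted output, G6 stuck-at-0, G6 inverted output, G7 stuck-at-0, G7 inverted output, G8 stuck-at-0, G8 inverted output.
Test 3 (a=0, b=0, c=1, d=1, e=0): fault-free G1=1, G2=0, G3=0, G4=0, G5=1, G6=1, G7=0, G8=0, G9=0 → Y1=0, Y2=0; observed Y1=1, Y2=1. Eliminates G1 stuck-at-1.
Only G1 inverted output is consistent with every test.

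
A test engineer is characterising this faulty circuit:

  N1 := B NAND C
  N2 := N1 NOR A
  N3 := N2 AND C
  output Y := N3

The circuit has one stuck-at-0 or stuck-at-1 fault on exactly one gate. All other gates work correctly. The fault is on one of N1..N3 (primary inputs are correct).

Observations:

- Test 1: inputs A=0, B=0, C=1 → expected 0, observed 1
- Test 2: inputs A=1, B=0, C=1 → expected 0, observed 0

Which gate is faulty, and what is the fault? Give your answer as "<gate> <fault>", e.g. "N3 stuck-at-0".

N1 stuck-at-0

Fault-free values for test 1 (A=0, B=0, C=1): N1=1, N2=0, N3=0, giving Y=0. Observed 1.
Test 1: faults giving observed 1 are {N1 stuck-at-0, N2 stuck-at-1, N3 stuck-at-1}.
Test 2 (A=1, B=0, C=1): fault-free N1=1, N2=0, N3=0 → 0; observed 0. Eliminates N2 stuck-at-1, N3 stuck-at-1.
Only N1 stuck-at-0 is consistent with every test.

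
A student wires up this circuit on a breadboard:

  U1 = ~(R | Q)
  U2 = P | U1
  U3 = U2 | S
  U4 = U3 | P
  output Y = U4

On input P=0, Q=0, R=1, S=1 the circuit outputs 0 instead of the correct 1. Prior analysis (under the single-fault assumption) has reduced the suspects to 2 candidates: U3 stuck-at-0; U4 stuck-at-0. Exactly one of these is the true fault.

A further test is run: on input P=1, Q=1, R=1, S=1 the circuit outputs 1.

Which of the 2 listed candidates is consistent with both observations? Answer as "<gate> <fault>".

Evaluate each candidate on input P=1, Q=1, R=1, S=1:
  U3 stuck-at-0: U1=0, U2=1, U3=0 [stuck-at-0], U4=1 → 1 — matches
  U4 stuck-at-0: U1=0, U2=1, U3=1, U4=0 [stuck-at-0] → 0 — eliminated
Only U3 stuck-at-0 reproduces the observed 1.

U3 stuck-at-0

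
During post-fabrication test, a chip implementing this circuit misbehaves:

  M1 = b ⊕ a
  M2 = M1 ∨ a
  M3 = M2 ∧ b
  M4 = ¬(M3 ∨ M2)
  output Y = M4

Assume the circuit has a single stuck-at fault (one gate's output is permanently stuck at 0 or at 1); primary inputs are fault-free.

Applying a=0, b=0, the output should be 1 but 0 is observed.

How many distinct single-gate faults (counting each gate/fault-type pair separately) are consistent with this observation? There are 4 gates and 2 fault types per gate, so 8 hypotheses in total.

4

Fault-free: M1=0, M2=0, M3=0, M4=1 → 1. Observed 0.
  M1 stuck-at-0: output 1 ✗
  M1 stuck-at-1: output 0 ✓
  M2 stuck-at-0: output 1 ✗
  M2 stuck-at-1: output 0 ✓
  M3 stuck-at-0: output 1 ✗
  M3 stuck-at-1: output 0 ✓
  M4 stuck-at-0: output 0 ✓
  M4 stuck-at-1: output 1 ✗
Consistent faults: {M1 stuck-at-1, M2 stuck-at-1, M3 stuck-at-1, M4 stuck-at-0} — 4 in all.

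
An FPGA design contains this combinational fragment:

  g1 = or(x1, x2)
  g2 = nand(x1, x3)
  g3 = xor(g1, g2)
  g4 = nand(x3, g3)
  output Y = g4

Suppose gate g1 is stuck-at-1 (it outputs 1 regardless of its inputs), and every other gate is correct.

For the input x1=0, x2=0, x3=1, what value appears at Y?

Propagate with g1 forced: g1=1 [stuck-at-1], g2=1, g3=0, g4=1.
So Y = 1. (Without the fault it would be 0.)

1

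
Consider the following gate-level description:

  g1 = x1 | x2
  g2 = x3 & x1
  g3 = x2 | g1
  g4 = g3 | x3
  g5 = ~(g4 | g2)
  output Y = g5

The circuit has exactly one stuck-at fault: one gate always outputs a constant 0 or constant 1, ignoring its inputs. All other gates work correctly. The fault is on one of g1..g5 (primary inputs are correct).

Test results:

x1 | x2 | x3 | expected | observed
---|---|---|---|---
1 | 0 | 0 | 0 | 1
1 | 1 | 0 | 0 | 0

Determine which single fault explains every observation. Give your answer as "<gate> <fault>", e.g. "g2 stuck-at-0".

Fault-free values for test 1 (x1=1, x2=0, x3=0): g1=1, g2=0, g3=1, g4=1, g5=0, giving Y=0. Observed 1.
Test 1: faults giving observed 1 are {g1 stuck-at-0, g3 stuck-at-0, g4 stuck-at-0, g5 stuck-at-1}.
Test 2 (x1=1, x2=1, x3=0): fault-free g1=1, g2=0, g3=1, g4=1, g5=0 → 0; observed 0. Eliminates g3 stuck-at-0, g4 stuck-at-0, g5 stuck-at-1.
Only g1 stuck-at-0 is consistent with every test.

g1 stuck-at-0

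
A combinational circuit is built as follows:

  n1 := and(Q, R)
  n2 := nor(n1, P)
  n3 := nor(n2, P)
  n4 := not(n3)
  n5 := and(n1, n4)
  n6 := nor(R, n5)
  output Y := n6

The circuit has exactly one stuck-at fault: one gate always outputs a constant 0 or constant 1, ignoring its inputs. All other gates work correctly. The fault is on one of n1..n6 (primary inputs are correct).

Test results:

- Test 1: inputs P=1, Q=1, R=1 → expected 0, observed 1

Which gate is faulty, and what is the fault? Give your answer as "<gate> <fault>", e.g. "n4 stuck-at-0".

n6 stuck-at-1

Fault-free values for test 1 (P=1, Q=1, R=1): n1=1, n2=0, n3=0, n4=1, n5=1, n6=0, giving Y=0. Observed 1.
Test 1: faults giving observed 1 are {n6 stuck-at-1}.
Only n6 stuck-at-1 is consistent with every test.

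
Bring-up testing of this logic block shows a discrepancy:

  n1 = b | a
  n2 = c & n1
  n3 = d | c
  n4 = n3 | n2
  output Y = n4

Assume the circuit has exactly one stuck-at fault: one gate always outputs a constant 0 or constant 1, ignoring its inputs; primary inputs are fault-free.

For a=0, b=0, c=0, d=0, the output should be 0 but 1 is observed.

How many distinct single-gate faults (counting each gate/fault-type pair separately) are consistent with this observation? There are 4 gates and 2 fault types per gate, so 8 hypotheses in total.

3

Fault-free: n1=0, n2=0, n3=0, n4=0 → 0. Observed 1.
  n1 stuck-at-0: output 0 ✗
  n1 stuck-at-1: output 0 ✗
  n2 stuck-at-0: output 0 ✗
  n2 stuck-at-1: output 1 ✓
  n3 stuck-at-0: output 0 ✗
  n3 stuck-at-1: output 1 ✓
  n4 stuck-at-0: output 0 ✗
  n4 stuck-at-1: output 1 ✓
Consistent faults: {n2 stuck-at-1, n3 stuck-at-1, n4 stuck-at-1} — 3 in all.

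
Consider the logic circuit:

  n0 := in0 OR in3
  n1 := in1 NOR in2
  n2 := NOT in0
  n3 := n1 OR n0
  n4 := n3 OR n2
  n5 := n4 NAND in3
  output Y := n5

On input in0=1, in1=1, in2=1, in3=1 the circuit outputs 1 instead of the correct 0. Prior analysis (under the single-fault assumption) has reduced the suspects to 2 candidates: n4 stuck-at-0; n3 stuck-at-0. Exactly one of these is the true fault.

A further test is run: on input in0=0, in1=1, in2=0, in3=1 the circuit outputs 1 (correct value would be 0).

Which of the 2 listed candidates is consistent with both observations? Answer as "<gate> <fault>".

n4 stuck-at-0

Evaluate each candidate on input in0=0, in1=1, in2=0, in3=1:
  n4 stuck-at-0: n0=1, n1=0, n2=1, n3=1, n4=0 [stuck-at-0], n5=1 → 1 — matches
  n3 stuck-at-0: n0=1, n1=0, n2=1, n3=0 [stuck-at-0], n4=1, n5=0 → 0 — eliminated
Only n4 stuck-at-0 reproduces the observed 1.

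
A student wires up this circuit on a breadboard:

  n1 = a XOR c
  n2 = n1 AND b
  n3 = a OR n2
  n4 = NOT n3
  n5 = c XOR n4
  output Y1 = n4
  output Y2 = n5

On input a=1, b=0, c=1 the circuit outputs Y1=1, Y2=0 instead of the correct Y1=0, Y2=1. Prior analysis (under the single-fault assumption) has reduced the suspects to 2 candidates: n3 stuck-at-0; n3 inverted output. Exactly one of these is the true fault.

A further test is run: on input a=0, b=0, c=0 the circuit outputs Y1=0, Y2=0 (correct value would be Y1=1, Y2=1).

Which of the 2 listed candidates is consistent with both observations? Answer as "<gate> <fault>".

Evaluate each candidate on input a=0, b=0, c=0:
  n3 stuck-at-0: n1=0, n2=0, n3=0 [stuck-at-0], n4=1, n5=1 → Y1=1, Y2=1 — eliminated
  n3 inverted output: n1=0, n2=0, n3=1 [inverted output], n4=0, n5=0 → Y1=0, Y2=0 — matches
Only n3 inverted output reproduces the observed Y1=0, Y2=0.

n3 inverted output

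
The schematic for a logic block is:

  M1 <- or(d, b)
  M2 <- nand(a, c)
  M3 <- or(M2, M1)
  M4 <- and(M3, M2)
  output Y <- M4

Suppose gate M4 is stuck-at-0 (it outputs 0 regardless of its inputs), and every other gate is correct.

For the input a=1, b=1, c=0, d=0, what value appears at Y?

0

Propagate with M4 forced: M1=1, M2=1, M3=1, M4=0 [stuck-at-0].
So Y = 0. (Without the fault it would be 1.)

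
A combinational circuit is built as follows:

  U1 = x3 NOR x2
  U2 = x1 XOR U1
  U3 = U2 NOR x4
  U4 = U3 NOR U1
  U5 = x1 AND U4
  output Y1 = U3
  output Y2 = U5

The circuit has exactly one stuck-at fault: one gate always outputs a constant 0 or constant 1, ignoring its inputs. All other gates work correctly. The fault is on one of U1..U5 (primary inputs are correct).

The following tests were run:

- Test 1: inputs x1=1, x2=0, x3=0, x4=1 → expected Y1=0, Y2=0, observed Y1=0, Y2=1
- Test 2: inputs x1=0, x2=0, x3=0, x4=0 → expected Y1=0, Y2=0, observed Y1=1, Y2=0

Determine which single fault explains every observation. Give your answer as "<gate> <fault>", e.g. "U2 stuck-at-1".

U1 stuck-at-0

Fault-free values for test 1 (x1=1, x2=0, x3=0, x4=1): U1=1, U2=0, U3=0, U4=0, U5=0, giving Y1=0, Y2=0. Observed Y1=0, Y2=1.
Test 1: faults giving observed Y1=0, Y2=1 are {U1 stuck-at-0, U4 stuck-at-1, U5 stuck-at-1}.
Test 2 (x1=0, x2=0, x3=0, x4=0): fault-free U1=1, U2=1, U3=0, U4=0, U5=0 → Y1=0, Y2=0; observed Y1=1, Y2=0. Eliminates U4 stuck-at-1, U5 stuck-at-1.
Only U1 stuck-at-0 is consistent with every test.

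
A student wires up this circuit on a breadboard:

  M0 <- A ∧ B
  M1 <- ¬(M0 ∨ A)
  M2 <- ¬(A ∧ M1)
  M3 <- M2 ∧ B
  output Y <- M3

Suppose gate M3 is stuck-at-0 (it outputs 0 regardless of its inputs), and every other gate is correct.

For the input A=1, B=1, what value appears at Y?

Propagate with M3 forced: M0=1, M1=0, M2=1, M3=0 [stuck-at-0].
So Y = 0. (Without the fault it would be 1.)

0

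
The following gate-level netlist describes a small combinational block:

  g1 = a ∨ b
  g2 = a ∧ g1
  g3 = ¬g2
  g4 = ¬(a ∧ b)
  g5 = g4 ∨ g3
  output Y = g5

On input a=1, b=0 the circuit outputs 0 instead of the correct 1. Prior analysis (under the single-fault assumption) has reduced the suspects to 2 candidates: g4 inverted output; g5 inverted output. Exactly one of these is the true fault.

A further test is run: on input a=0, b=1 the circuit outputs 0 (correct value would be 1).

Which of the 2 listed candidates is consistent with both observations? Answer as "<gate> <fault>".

g5 inverted output

Evaluate each candidate on input a=0, b=1:
  g4 inverted output: g1=1, g2=0, g3=1, g4=0 [inverted output], g5=1 → 1 — eliminated
  g5 inverted output: g1=1, g2=0, g3=1, g4=1, g5=0 [inverted output] → 0 — matches
Only g5 inverted output reproduces the observed 0.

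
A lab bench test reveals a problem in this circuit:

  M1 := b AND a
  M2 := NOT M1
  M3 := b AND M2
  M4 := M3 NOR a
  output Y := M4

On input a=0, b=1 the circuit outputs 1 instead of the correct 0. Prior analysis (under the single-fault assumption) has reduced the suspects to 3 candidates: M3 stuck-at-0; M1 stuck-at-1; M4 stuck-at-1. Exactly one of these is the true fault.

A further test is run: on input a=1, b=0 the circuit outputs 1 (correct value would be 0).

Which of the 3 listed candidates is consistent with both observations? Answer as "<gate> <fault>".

M4 stuck-at-1

Evaluate each candidate on input a=1, b=0:
  M3 stuck-at-0: M1=0, M2=1, M3=0 [stuck-at-0], M4=0 → 0 — eliminated
  M1 stuck-at-1: M1=1 [stuck-at-1], M2=0, M3=0, M4=0 → 0 — eliminated
  M4 stuck-at-1: M1=0, M2=1, M3=0, M4=1 [stuck-at-1] → 1 — matches
Only M4 stuck-at-1 reproduces the observed 1.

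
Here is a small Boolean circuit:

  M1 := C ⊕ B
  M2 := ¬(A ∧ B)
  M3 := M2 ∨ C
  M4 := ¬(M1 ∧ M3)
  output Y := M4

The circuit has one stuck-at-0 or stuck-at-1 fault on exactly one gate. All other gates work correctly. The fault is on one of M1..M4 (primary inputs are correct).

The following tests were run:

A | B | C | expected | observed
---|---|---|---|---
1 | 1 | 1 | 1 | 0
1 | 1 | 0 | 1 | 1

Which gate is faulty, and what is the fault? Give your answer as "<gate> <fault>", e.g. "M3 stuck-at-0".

M1 stuck-at-1

Fault-free values for test 1 (A=1, B=1, C=1): M1=0, M2=0, M3=1, M4=1, giving Y=1. Observed 0.
Test 1: faults giving observed 0 are {M1 stuck-at-1, M4 stuck-at-0}.
Test 2 (A=1, B=1, C=0): fault-free M1=1, M2=0, M3=0, M4=1 → 1; observed 1. Eliminates M4 stuck-at-0.
Only M1 stuck-at-1 is consistent with every test.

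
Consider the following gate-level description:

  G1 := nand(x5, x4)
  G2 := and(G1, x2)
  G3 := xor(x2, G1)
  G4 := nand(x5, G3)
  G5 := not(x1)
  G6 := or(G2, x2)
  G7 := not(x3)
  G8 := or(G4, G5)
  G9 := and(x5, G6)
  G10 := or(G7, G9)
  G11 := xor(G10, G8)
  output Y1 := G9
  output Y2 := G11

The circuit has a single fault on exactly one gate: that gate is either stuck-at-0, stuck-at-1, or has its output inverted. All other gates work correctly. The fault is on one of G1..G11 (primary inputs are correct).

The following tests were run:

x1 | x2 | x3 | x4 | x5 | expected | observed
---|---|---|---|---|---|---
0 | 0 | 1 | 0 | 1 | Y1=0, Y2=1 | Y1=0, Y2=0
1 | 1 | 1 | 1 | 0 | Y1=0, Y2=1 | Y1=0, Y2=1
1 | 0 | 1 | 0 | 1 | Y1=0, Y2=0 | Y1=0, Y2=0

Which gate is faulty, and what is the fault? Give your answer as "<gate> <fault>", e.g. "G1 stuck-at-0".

Fault-free values for test 1 (x1=0, x2=0, x3=1, x4=0, x5=1): G1=1, G2=0, G3=1, G4=0, G5=1, G6=0, G7=0, G8=1, G9=0, G10=0, G11=1, giving Y1=0, Y2=1. Observed Y1=0, Y2=0.
Test 1: faults giving observed Y1=0, Y2=0 are {G5 stuck-at-0, G5 inverted output, G7 stuck-at-1, G7 inverted output, G8 stuck-at-0, G8 inverted output, G10 stuck-at-1, G10 inverted output, G11 stuck-at-0, G11 inverted output}.
Test 2 (x1=1, x2=1, x3=1, x4=1, x5=0): fault-free G1=1, G2=1, G3=0, G4=1, G5=0, G6=1, G7=0, G8=1, G9=0, G10=0, G11=1 → Y1=0, Y2=1; observed Y1=0, Y2=1. Eliminates G7 stuck-at-1, G7 inverted output, G8 stuck-at-0, G8 inverted output, G10 stuck-at-1, G10 inverted output, G11 stuck-at-0, G11 inverted output.
Test 3 (x1=1, x2=0, x3=1, x4=0, x5=1): fault-free G1=1, G2=0, G3=1, G4=0, G5=0, G6=0, G7=0, G8=0, G9=0, G10=0, G11=0 → Y1=0, Y2=0; observed Y1=0, Y2=0. Eliminates G5 inverted output.
Only G5 stuck-at-0 is consistent with every test.

G5 stuck-at-0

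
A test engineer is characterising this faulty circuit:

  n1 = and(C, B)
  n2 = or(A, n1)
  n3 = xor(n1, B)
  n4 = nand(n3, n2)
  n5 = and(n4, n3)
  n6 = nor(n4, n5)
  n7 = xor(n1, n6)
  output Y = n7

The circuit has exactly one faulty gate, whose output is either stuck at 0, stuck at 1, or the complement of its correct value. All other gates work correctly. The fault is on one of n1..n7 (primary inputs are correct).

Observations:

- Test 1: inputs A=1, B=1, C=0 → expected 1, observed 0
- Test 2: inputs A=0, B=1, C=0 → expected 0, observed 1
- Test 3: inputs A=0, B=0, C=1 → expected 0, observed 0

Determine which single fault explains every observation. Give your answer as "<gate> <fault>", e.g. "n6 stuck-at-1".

Fault-free values for test 1 (A=1, B=1, C=0): n1=0, n2=1, n3=1, n4=0, n5=0, n6=1, n7=1, giving Y=1. Observed 0.
Test 1: faults giving observed 0 are {n2 stuck-at-0, n2 inverted output, n3 stuck-at-0, n3 inverted output, n4 stuck-at-1, n4 inverted output, n5 stuck-at-1, n5 inverted output, n6 stuck-at-0, n6 inverted output, n7 stuck-at-0, n7 inverted output}.
Test 2 (A=0, B=1, C=0): fault-free n1=0, n2=0, n3=1, n4=1, n5=1, n6=0, n7=0 → 0; observed 1. Eliminates n2 stuck-at-0, n3 stuck-at-0, n3 inverted output, n4 stuck-at-1, n5 stuck-at-1, n5 inverted output, n6 stuck-at-0, n7 stuck-at-0.
Test 3 (A=0, B=0, C=1): fault-free n1=0, n2=0, n3=0, n4=1, n5=0, n6=0, n7=0 → 0; observed 0. Eliminates n4 inverted output, n6 inverted output, n7 inverted output.
Only n2 inverted output is consistent with every test.

n2 inverted output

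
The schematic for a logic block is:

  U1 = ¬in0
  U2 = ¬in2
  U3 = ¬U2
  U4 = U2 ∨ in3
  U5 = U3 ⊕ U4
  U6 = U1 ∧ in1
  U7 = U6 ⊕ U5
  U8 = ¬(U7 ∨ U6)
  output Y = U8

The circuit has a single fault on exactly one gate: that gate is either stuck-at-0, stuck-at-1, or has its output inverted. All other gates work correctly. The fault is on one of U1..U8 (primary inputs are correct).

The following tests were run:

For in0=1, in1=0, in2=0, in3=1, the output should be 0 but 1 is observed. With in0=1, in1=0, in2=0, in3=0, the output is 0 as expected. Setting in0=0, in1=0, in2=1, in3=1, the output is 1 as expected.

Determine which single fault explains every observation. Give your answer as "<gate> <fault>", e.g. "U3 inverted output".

U2 stuck-at-0

Fault-free values for test 1 (in0=1, in1=0, in2=0, in3=1): U1=0, U2=1, U3=0, U4=1, U5=1, U6=0, U7=1, U8=0, giving Y=0. Observed 1.
Test 1: faults giving observed 1 are {U2 stuck-at-0, U2 inverted output, U3 stuck-at-1, U3 inverted output, U4 stuck-at-0, U4 inverted output, U5 stuck-at-0, U5 inverted output, U7 stuck-at-0, U7 inverted output, U8 stuck-at-1, U8 inverted output}.
Test 2 (in0=1, in1=0, in2=0, in3=0): fault-free U1=0, U2=1, U3=0, U4=1, U5=1, U6=0, U7=1, U8=0 → 0; observed 0. Eliminates U3 stuck-at-1, U3 inverted output, U4 stuck-at-0, U4 inverted output, U5 stuck-at-0, U5 inverted output, U7 stuck-at-0, U7 inverted output, U8 stuck-at-1, U8 inverted output.
Test 3 (in0=0, in1=0, in2=1, in3=1): fault-free U1=1, U2=0, U3=1, U4=1, U5=0, U6=0, U7=0, U8=1 → 1; observed 1. Eliminates U2 inverted output.
Only U2 stuck-at-0 is consistent with every test.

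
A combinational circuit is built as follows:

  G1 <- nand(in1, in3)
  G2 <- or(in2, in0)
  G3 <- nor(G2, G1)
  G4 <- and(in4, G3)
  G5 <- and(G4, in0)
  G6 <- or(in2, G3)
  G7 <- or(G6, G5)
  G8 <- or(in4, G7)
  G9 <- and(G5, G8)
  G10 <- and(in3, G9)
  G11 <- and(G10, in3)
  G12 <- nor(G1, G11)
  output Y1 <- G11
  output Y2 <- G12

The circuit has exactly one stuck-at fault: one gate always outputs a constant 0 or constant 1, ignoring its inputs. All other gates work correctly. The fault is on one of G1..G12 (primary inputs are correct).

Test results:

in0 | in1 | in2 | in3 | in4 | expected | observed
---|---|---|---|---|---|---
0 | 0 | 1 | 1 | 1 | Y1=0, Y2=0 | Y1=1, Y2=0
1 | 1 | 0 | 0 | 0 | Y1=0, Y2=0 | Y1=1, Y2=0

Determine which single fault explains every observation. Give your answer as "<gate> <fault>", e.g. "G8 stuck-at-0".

Fault-free values for test 1 (in0=0, in1=0, in2=1, in3=1, in4=1): G1=1, G2=1, G3=0, G4=0, G5=0, G6=1, G7=1, G8=1, G9=0, G10=0, G11=0, G12=0, giving Y1=0, Y2=0. Observed Y1=1, Y2=0.
Test 1: faults giving observed Y1=1, Y2=0 are {G5 stuck-at-1, G9 stuck-at-1, G10 stuck-at-1, G11 stuck-at-1}.
Test 2 (in0=1, in1=1, in2=0, in3=0, in4=0): fault-free G1=1, G2=1, G3=0, G4=0, G5=0, G6=0, G7=0, G8=0, G9=0, G10=0, G11=0, G12=0 → Y1=0, Y2=0; observed Y1=1, Y2=0. Eliminates G5 stuck-at-1, G9 stuck-at-1, G10 stuck-at-1.
Only G11 stuck-at-1 is consistent with every test.

G11 stuck-at-1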